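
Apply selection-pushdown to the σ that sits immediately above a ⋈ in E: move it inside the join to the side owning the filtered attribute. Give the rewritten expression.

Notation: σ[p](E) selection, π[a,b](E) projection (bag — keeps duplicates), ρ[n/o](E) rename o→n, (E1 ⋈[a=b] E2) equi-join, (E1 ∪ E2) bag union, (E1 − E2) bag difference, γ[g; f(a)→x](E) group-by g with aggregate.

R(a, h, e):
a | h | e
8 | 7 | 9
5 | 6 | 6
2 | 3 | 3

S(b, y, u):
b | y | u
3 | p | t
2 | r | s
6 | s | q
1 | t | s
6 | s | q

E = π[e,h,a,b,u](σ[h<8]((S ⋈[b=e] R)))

σ filters on h, owned by the right side.
E' = π[e,h,a,b,u]((S ⋈[b=e] σ[h<8](R)))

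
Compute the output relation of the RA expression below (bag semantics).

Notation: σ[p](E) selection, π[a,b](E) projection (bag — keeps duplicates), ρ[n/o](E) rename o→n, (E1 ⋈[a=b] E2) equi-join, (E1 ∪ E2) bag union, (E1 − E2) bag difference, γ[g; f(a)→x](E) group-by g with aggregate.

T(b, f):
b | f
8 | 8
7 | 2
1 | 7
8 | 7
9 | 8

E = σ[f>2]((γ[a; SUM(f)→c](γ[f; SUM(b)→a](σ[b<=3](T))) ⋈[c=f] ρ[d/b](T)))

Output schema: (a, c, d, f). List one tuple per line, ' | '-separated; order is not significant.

Subexpression sizes:
  T → 5
  σ[b<=3](T) → 1
  γ[f; SUM(b)→a](σ[b<=3](T)) → 1
  γ[a; SUM(f)→c](γ[f; SUM(b)→a](σ[b<=3](T))) → 1
  T → 5
  ρ[d/b](T) → 5
  (γ[a; SUM(f)→c](γ[f; SUM(b)→a](σ[b<=3](T))) ⋈[c=f] ρ[d/b](T)) → 2
  σ[f>2]((γ[a; SUM(f)→c](γ[f; SUM(b)→a](σ[b<=3](T))) ⋈[c=f] ρ[d/b](T))) → 2

== RESULT ==
a | c | d | f
1 | 7 | 1 | 7
1 | 7 | 8 | 7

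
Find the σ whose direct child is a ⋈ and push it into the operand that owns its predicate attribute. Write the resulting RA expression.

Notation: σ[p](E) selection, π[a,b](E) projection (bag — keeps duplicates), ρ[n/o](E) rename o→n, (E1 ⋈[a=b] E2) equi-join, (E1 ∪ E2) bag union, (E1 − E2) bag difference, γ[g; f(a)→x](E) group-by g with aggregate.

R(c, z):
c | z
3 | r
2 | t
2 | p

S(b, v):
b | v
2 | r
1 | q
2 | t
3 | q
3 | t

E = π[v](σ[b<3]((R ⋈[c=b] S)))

σ filters on b, owned by the right side.
E' = π[v]((R ⋈[c=b] σ[b<3](S)))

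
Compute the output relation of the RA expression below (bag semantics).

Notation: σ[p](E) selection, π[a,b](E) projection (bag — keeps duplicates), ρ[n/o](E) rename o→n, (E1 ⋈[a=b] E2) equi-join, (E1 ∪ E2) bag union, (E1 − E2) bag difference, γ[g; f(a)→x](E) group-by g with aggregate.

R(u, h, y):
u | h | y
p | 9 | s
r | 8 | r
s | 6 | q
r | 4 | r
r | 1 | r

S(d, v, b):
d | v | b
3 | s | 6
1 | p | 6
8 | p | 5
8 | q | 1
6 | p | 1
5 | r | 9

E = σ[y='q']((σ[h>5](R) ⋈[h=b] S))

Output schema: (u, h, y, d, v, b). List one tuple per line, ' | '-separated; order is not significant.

Stepwise |·|:
  R → 5
  σ[h>5](R) → 3
  S → 6
  (σ[h>5](R) ⋈[h=b] S) → 3
  σ[y='q']((σ[h>5](R) ⋈[h=b] S)) → 2

== RESULT ==
u | h | y | d | v | b
s | 6 | q | 1 | p | 6
s | 6 | q | 3 | s | 6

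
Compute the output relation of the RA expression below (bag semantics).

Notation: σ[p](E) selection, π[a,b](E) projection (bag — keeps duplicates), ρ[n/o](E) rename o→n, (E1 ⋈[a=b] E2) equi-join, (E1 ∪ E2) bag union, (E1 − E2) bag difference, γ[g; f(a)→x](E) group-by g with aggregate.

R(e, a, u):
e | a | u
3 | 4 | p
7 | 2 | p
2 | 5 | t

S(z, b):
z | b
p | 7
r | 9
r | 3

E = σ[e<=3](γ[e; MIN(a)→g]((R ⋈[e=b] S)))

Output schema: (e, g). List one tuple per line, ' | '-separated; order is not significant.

Stepwise |·|:
  R → 3
  S → 3
  (R ⋈[e=b] S) → 2
  γ[e; MIN(a)→g]((R ⋈[e=b] S)) → 2
  σ[e<=3](γ[e; MIN(a)→g]((R ⋈[e=b] S))) → 1

== RESULT ==
e | g
3 | 4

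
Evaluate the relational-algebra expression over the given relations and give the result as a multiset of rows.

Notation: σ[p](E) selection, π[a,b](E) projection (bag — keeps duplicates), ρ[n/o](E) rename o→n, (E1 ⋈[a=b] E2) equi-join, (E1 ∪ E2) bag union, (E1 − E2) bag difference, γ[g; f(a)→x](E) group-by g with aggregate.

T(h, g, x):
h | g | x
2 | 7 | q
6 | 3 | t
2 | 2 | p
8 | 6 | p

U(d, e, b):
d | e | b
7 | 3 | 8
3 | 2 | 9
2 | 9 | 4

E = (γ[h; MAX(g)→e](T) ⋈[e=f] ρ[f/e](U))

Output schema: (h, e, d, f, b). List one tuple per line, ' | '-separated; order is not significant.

Stepwise |·|:
  T → 4
  γ[h; MAX(g)→e](T) → 3
  U → 3
  ρ[f/e](U) → 3
  (γ[h; MAX(g)→e](T) ⋈[e=f] ρ[f/e](U)) → 1

== RESULT ==
h | e | d | f | b
6 | 3 | 7 | 3 | 8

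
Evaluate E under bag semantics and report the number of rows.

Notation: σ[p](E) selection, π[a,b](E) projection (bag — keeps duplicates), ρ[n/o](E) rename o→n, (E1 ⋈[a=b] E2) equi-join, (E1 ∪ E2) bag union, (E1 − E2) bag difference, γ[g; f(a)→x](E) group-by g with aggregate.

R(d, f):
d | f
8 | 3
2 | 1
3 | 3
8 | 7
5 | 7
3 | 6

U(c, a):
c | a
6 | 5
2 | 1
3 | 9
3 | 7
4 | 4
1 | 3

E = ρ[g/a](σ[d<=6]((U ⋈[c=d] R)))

Row counts bottom-up:
  U → 6
  R → 6
  (U ⋈[c=d] R) → 5
  σ[d<=6]((U ⋈[c=d] R)) → 5
  ρ[g/a](σ[d<=6]((U ⋈[c=d] R))) → 5

|E| = 5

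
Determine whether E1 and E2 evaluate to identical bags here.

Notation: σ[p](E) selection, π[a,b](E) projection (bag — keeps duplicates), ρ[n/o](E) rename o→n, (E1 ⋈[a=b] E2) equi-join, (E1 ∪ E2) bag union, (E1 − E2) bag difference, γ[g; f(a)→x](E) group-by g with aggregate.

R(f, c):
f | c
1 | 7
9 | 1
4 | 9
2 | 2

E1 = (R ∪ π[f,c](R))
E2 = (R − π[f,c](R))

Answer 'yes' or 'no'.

E1 stepwise |·|:
  R → 4
  R → 4
  π[f,c](R) → 4
  (R ∪ π[f,c](R)) → 8
E2 stepwise |·|:
  R → 4
  R → 4
  π[f,c](R) → 4
  (R − π[f,c](R)) → 0

E1 result:
f | c
1 | 7
1 | 7
2 | 2
2 | 2
4 | 9
4 | 9
9 | 1
9 | 1
E2 result:
f | c
(0 rows)
Witness: (4, 9) appears 2× in E1 but 0× in E2.

no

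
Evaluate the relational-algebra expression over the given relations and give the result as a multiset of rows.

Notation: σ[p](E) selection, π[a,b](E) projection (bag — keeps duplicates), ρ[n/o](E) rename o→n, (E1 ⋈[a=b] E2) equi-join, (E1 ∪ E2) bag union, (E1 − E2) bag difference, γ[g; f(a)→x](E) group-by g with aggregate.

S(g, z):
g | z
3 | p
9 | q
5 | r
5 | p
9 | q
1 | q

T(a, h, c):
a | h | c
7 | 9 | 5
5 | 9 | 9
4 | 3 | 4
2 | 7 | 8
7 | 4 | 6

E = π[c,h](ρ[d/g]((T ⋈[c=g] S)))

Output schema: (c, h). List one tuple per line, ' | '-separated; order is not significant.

Row counts bottom-up:
  T → 5
  S → 6
  (T ⋈[c=g] S) → 4
  ρ[d/g]((T ⋈[c=g] S)) → 4
  π[c,h](ρ[d/g]((T ⋈[c=g] S))) → 4

== RESULT ==
c | h
5 | 9
5 | 9
9 | 9
9 | 9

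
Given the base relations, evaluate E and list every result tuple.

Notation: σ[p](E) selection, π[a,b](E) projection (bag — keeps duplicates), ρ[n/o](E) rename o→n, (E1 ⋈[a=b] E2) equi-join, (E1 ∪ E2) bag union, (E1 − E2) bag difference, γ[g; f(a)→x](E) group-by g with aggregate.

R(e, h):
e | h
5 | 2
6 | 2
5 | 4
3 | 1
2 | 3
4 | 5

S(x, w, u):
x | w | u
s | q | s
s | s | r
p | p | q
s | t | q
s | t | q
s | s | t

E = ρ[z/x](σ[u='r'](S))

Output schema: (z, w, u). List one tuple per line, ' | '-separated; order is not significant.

Subexpression sizes:
  S → 6
  σ[u='r'](S) → 1
  ρ[z/x](σ[u='r'](S)) → 1

== RESULT ==
z | w | u
s | s | r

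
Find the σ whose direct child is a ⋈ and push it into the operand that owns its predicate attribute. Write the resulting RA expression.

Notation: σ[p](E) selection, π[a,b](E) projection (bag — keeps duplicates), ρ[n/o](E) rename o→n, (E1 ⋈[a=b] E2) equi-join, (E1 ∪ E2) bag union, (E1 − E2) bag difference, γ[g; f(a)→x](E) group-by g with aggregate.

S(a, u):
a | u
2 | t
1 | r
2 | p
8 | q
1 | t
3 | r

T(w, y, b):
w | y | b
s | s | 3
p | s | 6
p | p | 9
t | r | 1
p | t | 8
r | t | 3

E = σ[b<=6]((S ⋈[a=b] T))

σ filters on b, owned by the right side.
E' = (S ⋈[a=b] σ[b<=6](T))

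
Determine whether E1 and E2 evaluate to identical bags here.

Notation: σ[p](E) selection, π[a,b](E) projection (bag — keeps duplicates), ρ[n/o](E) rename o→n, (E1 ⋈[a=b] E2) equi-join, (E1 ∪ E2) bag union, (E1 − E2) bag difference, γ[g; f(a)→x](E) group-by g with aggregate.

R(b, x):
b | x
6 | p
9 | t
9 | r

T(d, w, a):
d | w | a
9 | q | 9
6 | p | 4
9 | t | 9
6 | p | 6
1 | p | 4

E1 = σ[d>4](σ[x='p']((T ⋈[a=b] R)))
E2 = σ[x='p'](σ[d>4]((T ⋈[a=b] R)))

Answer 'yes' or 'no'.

E1 row counts bottom-up:
  T → 5
  R → 3
  (T ⋈[a=b] R) → 5
  σ[x='p']((T ⋈[a=b] R)) → 1
  σ[d>4](σ[x='p']((T ⋈[a=b] R))) → 1
E2 row counts bottom-up:
  T → 5
  R → 3
  (T ⋈[a=b] R) → 5
  σ[d>4]((T ⋈[a=b] R)) → 5
  σ[x='p'](σ[d>4]((T ⋈[a=b] R))) → 1

E1 and E2 produce the same multiset:
d | w | a | b | x
6 | p | 6 | 6 | p

yes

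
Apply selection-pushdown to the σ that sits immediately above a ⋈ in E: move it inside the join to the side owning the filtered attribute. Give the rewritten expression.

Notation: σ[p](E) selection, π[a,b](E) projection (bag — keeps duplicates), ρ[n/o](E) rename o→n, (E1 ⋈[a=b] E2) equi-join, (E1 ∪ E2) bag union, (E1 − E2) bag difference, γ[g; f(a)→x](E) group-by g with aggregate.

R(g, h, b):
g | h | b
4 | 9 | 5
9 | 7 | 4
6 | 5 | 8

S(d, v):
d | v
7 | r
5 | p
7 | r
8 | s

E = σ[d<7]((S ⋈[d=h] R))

σ filters on d, owned by the left side.
E' = (σ[d<7](S) ⋈[d=h] R)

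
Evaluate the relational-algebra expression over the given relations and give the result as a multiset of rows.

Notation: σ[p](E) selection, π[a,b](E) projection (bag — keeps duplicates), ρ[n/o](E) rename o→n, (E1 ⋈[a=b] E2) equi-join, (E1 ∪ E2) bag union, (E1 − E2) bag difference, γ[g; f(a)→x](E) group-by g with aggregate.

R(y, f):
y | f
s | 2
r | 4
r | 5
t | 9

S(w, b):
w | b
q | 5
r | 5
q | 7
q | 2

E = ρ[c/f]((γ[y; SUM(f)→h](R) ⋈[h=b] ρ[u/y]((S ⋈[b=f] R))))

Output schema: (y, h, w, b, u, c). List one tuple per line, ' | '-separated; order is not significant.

Per-node cardinality:
  R → 4
  γ[y; SUM(f)→h](R) → 3
  S → 4
  R → 4
  (S ⋈[b=f] R) → 3
  ρ[u/y]((S ⋈[b=f] R)) → 3
  (γ[y; SUM(f)→h](R) ⋈[h=b] ρ[u/y]((S ⋈[b=f] R))) → 1
  ρ[c/f]((γ[y; SUM(f)→h](R) ⋈[h=b] ρ[u/y]((S ⋈[b=f] R)))) → 1

== RESULT ==
y | h | w | b | u | c
s | 2 | q | 2 | s | 2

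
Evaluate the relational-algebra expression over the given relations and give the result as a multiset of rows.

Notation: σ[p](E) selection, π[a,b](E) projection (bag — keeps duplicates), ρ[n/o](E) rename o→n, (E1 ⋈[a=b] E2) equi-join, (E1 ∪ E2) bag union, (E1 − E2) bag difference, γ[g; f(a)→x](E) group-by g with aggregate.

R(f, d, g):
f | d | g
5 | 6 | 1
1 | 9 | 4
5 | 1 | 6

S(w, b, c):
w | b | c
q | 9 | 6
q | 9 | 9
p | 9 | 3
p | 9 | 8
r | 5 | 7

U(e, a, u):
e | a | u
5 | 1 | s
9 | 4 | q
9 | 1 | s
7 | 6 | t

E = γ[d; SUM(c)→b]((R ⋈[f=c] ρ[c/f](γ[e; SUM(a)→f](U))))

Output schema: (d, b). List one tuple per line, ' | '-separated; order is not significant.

Per-node cardinality:
  R → 3
  U → 4
  γ[e; SUM(a)→f](U) → 3
  ρ[c/f](γ[e; SUM(a)→f](U)) → 3
  (R ⋈[f=c] ρ[c/f](γ[e; SUM(a)→f](U))) → 3
  γ[d; SUM(c)→b]((R ⋈[f=c] ρ[c/f](γ[e; SUM(a)→f](U)))) → 3

== RESULT ==
d | b
1 | 5
6 | 5
9 | 1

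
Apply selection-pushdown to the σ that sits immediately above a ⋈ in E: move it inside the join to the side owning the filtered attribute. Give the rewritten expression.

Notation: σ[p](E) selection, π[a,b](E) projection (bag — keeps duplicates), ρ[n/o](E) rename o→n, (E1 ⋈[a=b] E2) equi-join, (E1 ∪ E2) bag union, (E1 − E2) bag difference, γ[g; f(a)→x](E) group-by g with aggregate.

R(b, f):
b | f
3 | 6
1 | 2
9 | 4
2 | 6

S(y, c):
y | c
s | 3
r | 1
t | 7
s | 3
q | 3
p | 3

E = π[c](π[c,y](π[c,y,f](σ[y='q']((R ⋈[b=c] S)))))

σ filters on y, owned by the right side.
E' = π[c](π[c,y](π[c,y,f]((R ⋈[b=c] σ[y='q'](S)))))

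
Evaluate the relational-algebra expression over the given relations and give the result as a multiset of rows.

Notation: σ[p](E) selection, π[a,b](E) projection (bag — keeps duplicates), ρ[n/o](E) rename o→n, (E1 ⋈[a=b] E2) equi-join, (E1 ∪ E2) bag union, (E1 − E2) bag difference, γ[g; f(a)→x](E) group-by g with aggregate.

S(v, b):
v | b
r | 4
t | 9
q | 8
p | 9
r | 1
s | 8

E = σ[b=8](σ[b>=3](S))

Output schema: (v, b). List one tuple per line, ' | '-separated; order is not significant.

Subexpression sizes:
  S → 6
  σ[b>=3](S) → 5
  σ[b=8](σ[b>=3](S)) → 2

== RESULT ==
v | b
q | 8
s | 8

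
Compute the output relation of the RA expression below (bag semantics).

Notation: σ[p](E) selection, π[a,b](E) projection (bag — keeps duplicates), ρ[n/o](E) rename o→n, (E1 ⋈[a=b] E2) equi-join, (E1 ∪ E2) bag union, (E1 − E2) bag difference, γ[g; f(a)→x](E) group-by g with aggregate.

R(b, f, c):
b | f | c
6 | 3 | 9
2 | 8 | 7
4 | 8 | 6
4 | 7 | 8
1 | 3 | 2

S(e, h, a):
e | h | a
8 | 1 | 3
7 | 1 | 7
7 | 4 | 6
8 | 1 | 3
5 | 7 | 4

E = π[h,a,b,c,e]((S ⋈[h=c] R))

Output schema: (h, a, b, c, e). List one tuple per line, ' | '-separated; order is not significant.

Row counts bottom-up:
  S → 5
  R → 5
  (S ⋈[h=c] R) → 1
  π[h,a,b,c,e]((S ⋈[h=c] R)) → 1

== RESULT ==
h | a | b | c | e
7 | 4 | 2 | 7 | 5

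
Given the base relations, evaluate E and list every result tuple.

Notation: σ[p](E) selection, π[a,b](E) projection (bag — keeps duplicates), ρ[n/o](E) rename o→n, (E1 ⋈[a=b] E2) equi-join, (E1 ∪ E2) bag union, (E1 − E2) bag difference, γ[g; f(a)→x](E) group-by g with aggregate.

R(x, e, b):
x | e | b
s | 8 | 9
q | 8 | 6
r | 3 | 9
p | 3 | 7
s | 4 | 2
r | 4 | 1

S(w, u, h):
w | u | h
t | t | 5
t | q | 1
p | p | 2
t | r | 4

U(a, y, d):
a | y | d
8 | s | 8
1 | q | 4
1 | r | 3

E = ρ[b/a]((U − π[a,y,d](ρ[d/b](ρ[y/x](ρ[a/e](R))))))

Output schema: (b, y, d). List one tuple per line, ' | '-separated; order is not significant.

Row counts bottom-up:
  U → 3
  R → 6
  ρ[a/e](R) → 6
  ρ[y/x](ρ[a/e](R)) → 6
  ρ[d/b](ρ[y/x](ρ[a/e](R))) → 6
  π[a,y,d](ρ[d/b](ρ[y/x](ρ[a/e](R)))) → 6
  (U − π[a,y,d](ρ[d/b](ρ[y/x](ρ[a/e](R))))) → 3
  ρ[b/a]((U − π[a,y,d](ρ[d/b](ρ[y/x](ρ[a/e](R)))))) → 3

== RESULT ==
b | y | d
1 | q | 4
1 | r | 3
8 | s | 8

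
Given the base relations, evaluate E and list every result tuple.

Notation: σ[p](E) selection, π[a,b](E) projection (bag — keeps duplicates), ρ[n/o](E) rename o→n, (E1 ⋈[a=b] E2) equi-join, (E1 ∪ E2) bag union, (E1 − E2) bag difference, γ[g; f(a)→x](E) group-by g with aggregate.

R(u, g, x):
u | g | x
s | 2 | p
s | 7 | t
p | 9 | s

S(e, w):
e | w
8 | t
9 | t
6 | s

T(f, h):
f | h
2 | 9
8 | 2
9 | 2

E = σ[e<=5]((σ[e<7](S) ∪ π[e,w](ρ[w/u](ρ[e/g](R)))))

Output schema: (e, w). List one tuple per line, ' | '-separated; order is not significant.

Per-node cardinality:
  S → 3
  σ[e<7](S) → 1
  R → 3
  ρ[e/g](R) → 3
  ρ[w/u](ρ[e/g](R)) → 3
  π[e,w](ρ[w/u](ρ[e/g](R))) → 3
  (σ[e<7](S) ∪ π[e,w](ρ[w/u](ρ[e/g](R)))) → 4
  σ[e<=5]((σ[e<7](S) ∪ π[e,w](ρ[w/u](ρ[e/g](R))))) → 1

== RESULT ==
e | w
2 | s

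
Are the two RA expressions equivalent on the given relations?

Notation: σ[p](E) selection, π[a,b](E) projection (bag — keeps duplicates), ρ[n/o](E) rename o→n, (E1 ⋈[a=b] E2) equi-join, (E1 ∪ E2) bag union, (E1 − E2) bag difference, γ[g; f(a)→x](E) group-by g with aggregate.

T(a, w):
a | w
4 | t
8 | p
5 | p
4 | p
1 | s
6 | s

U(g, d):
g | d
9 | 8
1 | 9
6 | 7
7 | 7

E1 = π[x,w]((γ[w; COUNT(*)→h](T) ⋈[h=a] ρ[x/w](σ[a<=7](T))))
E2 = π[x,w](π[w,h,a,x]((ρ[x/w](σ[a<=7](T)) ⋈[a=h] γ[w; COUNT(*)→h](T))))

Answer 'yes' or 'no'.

E1 subexpression sizes:
  T → 6
  γ[w; COUNT(*)→h](T) → 3
  T → 6
  σ[a<=7](T) → 5
  ρ[x/w](σ[a<=7](T)) → 5
  (γ[w; COUNT(*)→h](T) ⋈[h=a] ρ[x/w](σ[a<=7](T))) → 1
  π[x,w]((γ[w; COUNT(*)→h](T) ⋈[h=a] ρ[x/w](σ[a<=7](T)))) → 1
E2 subexpression sizes:
  T → 6
  σ[a<=7](T) → 5
  ρ[x/w](σ[a<=7](T)) → 5
  T → 6
  γ[w; COUNT(*)→h](T) → 3
  (ρ[x/w](σ[a<=7](T)) ⋈[a=h] γ[w; COUNT(*)→h](T)) → 1
  π[w,h,a,x]((ρ[x/w](σ[a<=7](T)) ⋈[a=h] γ[w; COUNT(*)→h](T))) → 1
  π[x,w](π[w,h,a,x]((ρ[x/w](σ[a<=7](T)) ⋈[a=h] γ[w; COUNT(*)→h](T)))) → 1

E1 and E2 produce the same multiset:
x | w
s | t

yes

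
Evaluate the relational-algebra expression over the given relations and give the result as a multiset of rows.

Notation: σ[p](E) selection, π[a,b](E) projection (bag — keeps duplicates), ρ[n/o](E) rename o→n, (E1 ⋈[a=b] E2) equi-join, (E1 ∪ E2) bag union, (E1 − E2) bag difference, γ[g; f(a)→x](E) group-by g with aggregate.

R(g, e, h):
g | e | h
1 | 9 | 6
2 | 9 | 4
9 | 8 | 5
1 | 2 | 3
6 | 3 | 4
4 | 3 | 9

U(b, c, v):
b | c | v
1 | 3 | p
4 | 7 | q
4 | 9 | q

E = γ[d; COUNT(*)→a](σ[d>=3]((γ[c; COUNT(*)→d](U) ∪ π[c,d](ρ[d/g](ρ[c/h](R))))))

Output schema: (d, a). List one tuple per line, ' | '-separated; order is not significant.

Row counts bottom-up:
  U → 3
  γ[c; COUNT(*)→d](U) → 3
  R → 6
  ρ[c/h](R) → 6
  ρ[d/g](ρ[c/h](R)) → 6
  π[c,d](ρ[d/g](ρ[c/h](R))) → 6
  (γ[c; COUNT(*)→d](U) ∪ π[c,d](ρ[d/g](ρ[c/h](R)))) → 9
  σ[d>=3]((γ[c; COUNT(*)→d](U) ∪ π[c,d](ρ[d/g](ρ[c/h](R))))) → 3
  γ[d; COUNT(*)→a](σ[d>=3]((γ[c; COUNT(*)→d](U) ∪ π[c,d](ρ[d/g](ρ[c/h](R)))))) → 3

== RESULT ==
d | a
4 | 1
6 | 1
9 | 1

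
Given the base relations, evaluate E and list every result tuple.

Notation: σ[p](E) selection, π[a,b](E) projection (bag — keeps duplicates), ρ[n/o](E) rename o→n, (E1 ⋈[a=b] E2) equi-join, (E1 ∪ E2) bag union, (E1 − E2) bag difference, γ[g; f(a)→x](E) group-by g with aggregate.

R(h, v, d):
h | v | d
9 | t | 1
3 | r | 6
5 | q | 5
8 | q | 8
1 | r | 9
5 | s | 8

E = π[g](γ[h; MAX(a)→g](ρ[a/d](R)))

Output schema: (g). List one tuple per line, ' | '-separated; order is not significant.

Subexpression sizes:
  R → 6
  ρ[a/d](R) → 6
  γ[h; MAX(a)→g](ρ[a/d](R)) → 5
  π[g](γ[h; MAX(a)→g](ρ[a/d](R))) → 5

== RESULT ==
g
1
6
8
8
9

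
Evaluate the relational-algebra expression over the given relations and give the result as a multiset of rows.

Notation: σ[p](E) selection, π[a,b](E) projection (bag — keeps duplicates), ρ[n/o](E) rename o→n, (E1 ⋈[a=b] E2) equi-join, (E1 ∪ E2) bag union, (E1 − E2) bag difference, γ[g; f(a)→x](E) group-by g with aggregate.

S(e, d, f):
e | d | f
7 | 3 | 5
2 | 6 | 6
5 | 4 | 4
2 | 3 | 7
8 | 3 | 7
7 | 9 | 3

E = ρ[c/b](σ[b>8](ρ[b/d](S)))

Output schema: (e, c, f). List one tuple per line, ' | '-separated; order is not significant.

Stepwise |·|:
  S → 6
  ρ[b/d](S) → 6
  σ[b>8](ρ[b/d](S)) → 1
  ρ[c/b](σ[b>8](ρ[b/d](S))) → 1

== RESULT ==
e | c | f
7 | 9 | 3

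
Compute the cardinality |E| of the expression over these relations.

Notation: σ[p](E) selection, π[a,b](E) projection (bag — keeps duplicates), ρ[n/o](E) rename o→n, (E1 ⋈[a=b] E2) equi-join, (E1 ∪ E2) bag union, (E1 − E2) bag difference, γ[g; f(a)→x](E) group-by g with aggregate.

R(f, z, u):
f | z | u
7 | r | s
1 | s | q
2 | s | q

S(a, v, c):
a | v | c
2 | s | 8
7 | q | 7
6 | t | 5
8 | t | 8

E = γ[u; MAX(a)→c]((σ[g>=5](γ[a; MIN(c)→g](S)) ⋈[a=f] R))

Per-node cardinality:
  S → 4
  γ[a; MIN(c)→g](S) → 4
  σ[g>=5](γ[a; MIN(c)→g](S)) → 4
  R → 3
  (σ[g>=5](γ[a; MIN(c)→g](S)) ⋈[a=f] R) → 2
  γ[u; MAX(a)→c]((σ[g>=5](γ[a; MIN(c)→g](S)) ⋈[a=f] R)) → 2

|E| = 2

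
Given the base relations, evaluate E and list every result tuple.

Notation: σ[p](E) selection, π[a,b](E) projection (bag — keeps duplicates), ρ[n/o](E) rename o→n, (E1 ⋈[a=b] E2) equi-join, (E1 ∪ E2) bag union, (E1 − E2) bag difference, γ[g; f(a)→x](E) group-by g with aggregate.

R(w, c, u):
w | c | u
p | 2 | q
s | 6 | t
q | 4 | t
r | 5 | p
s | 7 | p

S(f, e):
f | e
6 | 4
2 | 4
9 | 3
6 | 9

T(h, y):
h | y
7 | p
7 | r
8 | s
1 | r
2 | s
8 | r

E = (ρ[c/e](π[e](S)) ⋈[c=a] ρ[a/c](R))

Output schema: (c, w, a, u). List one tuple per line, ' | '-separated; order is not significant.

Row counts bottom-up:
  S → 4
  π[e](S) → 4
  ρ[c/e](π[e](S)) → 4
  R → 5
  ρ[a/c](R) → 5
  (ρ[c/e](π[e](S)) ⋈[c=a] ρ[a/c](R)) → 2

== RESULT ==
c | w | a | u
4 | q | 4 | t
4 | q | 4 | t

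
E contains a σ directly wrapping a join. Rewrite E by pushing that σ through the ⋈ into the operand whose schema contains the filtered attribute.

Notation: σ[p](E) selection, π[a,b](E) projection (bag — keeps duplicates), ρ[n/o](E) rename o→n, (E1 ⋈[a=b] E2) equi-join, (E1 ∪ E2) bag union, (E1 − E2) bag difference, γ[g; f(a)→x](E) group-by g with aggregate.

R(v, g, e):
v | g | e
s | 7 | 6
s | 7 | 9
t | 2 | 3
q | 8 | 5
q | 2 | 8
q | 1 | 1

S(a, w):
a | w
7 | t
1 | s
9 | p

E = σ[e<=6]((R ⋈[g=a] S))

σ filters on e, owned by the left side.
E' = (σ[e<=6](R) ⋈[g=a] S)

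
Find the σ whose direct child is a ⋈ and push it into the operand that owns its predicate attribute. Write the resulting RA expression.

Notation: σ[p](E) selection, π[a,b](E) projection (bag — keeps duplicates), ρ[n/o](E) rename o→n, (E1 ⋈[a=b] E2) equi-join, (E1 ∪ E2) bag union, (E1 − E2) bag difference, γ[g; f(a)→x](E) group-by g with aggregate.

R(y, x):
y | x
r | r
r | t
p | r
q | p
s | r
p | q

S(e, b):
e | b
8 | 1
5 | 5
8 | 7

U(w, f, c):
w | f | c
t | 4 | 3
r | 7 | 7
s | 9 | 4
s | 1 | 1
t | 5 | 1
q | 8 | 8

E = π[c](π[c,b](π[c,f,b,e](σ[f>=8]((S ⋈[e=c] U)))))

σ filters on f, owned by the right side.
E' = π[c](π[c,b](π[c,f,b,e]((S ⋈[e=c] σ[f>=8](U)))))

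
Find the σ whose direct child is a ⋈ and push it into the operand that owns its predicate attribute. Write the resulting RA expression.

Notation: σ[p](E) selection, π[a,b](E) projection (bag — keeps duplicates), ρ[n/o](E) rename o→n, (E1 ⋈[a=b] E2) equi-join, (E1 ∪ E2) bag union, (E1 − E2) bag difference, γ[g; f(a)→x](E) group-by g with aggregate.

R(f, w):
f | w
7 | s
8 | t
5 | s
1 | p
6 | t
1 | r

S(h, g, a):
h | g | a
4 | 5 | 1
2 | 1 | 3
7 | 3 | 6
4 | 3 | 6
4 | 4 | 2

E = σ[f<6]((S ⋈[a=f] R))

σ filters on f, owned by the right side.
E' = (S ⋈[a=f] σ[f<6](R))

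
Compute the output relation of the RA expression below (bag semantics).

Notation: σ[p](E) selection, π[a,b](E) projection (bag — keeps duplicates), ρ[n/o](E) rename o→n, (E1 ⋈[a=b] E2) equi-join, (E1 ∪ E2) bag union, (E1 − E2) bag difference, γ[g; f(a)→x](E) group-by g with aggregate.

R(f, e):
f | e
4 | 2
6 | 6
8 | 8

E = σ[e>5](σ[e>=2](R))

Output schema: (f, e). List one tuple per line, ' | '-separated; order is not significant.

Subexpression sizes:
  R → 3
  σ[e>=2](R) → 3
  σ[e>5](σ[e>=2](R)) → 2

== RESULT ==
f | e
6 | 6
8 | 8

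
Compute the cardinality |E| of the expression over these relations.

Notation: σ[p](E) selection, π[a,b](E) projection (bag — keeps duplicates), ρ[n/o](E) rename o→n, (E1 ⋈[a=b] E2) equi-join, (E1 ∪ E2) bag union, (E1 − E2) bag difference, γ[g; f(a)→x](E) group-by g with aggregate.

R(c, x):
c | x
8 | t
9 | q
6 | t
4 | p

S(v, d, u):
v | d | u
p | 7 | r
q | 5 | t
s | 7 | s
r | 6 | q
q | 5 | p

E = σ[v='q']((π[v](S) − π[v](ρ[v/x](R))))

Row counts bottom-up:
  S → 5
  π[v](S) → 5
  R → 4
  ρ[v/x](R) → 4
  π[v](ρ[v/x](R)) → 4
  (π[v](S) − π[v](ρ[v/x](R))) → 3
  σ[v='q']((π[v](S) − π[v](ρ[v/x](R)))) → 1

|E| = 1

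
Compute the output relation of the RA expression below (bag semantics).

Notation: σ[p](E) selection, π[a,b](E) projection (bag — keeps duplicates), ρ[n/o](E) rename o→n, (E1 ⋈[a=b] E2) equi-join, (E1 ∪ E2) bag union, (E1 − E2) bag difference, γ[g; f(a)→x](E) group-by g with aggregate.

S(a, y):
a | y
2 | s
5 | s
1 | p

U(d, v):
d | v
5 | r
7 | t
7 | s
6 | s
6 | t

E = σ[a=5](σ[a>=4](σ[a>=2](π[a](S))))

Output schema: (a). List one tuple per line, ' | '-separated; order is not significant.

Row counts bottom-up:
  S → 3
  π[a](S) → 3
  σ[a>=2](π[a](S)) → 2
  σ[a>=4](σ[a>=2](π[a](S))) → 1
  σ[a=5](σ[a>=4](σ[a>=2](π[a](S)))) → 1

== RESULT ==
a
5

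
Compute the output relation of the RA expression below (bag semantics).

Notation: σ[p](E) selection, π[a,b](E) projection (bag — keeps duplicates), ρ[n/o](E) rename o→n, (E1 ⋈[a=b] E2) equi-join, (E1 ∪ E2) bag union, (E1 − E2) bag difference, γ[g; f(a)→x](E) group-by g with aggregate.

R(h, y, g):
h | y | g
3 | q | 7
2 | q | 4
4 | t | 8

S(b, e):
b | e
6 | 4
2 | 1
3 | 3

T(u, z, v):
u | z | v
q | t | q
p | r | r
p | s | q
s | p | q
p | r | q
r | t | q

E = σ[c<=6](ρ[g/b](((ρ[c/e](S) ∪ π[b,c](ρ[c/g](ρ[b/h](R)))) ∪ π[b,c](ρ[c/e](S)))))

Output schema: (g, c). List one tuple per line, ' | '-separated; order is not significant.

Per-node cardinality:
  S → 3
  ρ[c/e](S) → 3
  R → 3
  ρ[b/h](R) → 3
  ρ[c/g](ρ[b/h](R)) → 3
  π[b,c](ρ[c/g](ρ[b/h](R))) → 3
  (ρ[c/e](S) ∪ π[b,c](ρ[c/g](ρ[b/h](R)))) → 6
  S → 3
  ρ[c/e](S) → 3
  π[b,c](ρ[c/e](S)) → 3
  ((ρ[c/e](S) ∪ π[b,c](ρ[c/g](ρ[b/h](R)))) ∪ π[b,c](ρ[c/e](S))) → 9
  ρ[g/b](((ρ[c/e](S) ∪ π[b,c](ρ[c/g](ρ[b/h](R)))) ∪ π[b,c](ρ[c/e](S)))) → 9
  σ[c<=6](ρ[g/b](((ρ[c/e](S) ∪ π[b,c](ρ[c/g](ρ[b/h](R)))) ∪ π[b,c](ρ[c/e](S))))) → 7

== RESULT ==
g | c
2 | 1
2 | 1
2 | 4
3 | 3
3 | 3
6 | 4
6 | 4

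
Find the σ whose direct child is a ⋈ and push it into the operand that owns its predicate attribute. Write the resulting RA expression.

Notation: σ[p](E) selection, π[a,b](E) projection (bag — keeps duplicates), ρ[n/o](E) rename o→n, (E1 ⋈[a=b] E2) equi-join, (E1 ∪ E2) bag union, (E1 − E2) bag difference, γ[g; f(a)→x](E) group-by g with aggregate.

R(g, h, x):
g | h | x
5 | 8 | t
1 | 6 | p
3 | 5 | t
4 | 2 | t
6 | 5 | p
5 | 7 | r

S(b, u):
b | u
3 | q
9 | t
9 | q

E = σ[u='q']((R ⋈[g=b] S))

σ filters on u, owned by the right side.
E' = (R ⋈[g=b] σ[u='q'](S))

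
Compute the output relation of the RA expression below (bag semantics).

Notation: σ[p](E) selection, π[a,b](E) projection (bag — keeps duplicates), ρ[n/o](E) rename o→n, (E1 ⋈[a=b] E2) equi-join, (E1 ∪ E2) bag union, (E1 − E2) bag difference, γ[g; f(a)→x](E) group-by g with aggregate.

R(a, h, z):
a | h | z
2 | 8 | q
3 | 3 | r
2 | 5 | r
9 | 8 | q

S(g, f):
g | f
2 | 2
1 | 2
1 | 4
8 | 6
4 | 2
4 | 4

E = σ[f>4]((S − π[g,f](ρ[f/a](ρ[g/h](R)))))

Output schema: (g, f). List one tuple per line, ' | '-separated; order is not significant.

Stepwise |·|:
  S → 6
  R → 4
  ρ[g/h](R) → 4
  ρ[f/a](ρ[g/h](R)) → 4
  π[g,f](ρ[f/a](ρ[g/h](R))) → 4
  (S − π[g,f](ρ[f/a](ρ[g/h](R)))) → 6
  σ[f>4]((S − π[g,f](ρ[f/a](ρ[g/h](R))))) → 1

== RESULT ==
g | f
8 | 6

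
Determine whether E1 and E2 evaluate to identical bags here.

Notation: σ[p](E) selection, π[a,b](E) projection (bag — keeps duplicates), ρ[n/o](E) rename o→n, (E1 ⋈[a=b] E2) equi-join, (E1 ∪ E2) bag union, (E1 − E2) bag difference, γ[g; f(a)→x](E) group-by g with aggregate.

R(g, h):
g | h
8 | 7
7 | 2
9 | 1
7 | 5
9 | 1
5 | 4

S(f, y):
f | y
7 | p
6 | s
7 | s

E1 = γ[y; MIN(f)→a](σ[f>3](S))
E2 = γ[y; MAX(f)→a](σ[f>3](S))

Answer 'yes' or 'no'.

E1 subexpression sizes:
  S → 3
  σ[f>3](S) → 3
  γ[y; MIN(f)→a](σ[f>3](S)) → 2
E2 subexpression sizes:
  S → 3
  σ[f>3](S) → 3
  γ[y; MAX(f)→a](σ[f>3](S)) → 2

E1 result:
y | a
p | 7
s | 6
E2 result:
y | a
p | 7
s | 7
Witness: ('s', 7) appears 0× in E1 but 1× in E2.

no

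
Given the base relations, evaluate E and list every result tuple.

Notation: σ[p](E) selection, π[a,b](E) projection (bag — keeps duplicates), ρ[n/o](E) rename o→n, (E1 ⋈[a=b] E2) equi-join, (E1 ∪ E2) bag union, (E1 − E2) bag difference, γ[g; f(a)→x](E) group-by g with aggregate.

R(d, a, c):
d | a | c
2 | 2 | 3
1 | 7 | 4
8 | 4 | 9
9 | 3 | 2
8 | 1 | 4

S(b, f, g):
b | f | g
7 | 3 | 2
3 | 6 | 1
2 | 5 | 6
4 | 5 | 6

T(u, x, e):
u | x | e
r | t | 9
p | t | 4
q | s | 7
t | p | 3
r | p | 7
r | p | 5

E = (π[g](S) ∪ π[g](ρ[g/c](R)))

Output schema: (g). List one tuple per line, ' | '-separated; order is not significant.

Per-node cardinality:
  S → 4
  π[g](S) → 4
  R → 5
  ρ[g/c](R) → 5
  π[g](ρ[g/c](R)) → 5
  (π[g](S) ∪ π[g](ρ[g/c](R))) → 9

== RESULT ==
g
1
2
2
3
4
4
6
6
9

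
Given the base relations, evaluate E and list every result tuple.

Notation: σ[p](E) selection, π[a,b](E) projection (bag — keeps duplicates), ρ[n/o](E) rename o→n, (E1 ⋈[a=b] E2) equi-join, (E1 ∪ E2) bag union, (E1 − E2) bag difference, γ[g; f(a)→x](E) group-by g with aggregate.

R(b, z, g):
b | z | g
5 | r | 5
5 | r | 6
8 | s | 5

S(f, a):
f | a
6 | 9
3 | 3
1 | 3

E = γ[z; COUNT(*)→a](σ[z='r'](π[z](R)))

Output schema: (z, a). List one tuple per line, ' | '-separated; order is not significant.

Per-node cardinality:
  R → 3
  π[z](R) → 3
  σ[z='r'](π[z](R)) → 2
  γ[z; COUNT(*)→a](σ[z='r'](π[z](R))) → 1

== RESULT ==
z | a
r | 2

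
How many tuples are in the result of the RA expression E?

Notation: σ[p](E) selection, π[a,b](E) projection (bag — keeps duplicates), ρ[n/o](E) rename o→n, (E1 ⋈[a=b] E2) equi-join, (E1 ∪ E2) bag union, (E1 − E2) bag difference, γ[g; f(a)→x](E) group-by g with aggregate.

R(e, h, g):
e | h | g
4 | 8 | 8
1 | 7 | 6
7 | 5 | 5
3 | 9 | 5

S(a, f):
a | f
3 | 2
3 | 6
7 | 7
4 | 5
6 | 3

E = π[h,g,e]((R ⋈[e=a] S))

Subexpression sizes:
  R → 4
  S → 5
  (R ⋈[e=a] S) → 4
  π[h,g,e]((R ⋈[e=a] S)) → 4

|E| = 4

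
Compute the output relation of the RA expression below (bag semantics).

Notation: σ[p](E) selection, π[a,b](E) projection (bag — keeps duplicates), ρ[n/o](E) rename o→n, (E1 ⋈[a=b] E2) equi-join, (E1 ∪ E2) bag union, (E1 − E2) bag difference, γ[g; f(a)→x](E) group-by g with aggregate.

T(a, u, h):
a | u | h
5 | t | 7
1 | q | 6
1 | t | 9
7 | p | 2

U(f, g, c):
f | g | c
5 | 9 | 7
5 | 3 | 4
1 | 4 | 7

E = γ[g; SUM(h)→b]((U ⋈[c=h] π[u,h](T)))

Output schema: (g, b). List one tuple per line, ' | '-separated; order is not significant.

Per-node cardinality:
  U → 3
  T → 4
  π[u,h](T) → 4
  (U ⋈[c=h] π[u,h](T)) → 2
  γ[g; SUM(h)→b]((U ⋈[c=h] π[u,h](T))) → 2

== RESULT ==
g | b
4 | 7
9 | 7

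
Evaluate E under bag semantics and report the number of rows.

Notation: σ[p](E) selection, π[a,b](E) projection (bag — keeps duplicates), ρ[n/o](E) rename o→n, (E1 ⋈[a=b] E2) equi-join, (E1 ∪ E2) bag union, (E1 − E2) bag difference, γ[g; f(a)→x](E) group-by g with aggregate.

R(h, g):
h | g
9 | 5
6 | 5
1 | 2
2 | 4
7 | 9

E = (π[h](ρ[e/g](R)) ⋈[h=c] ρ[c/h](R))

Stepwise |·|:
  R → 5
  ρ[e/g](R) → 5
  π[h](ρ[e/g](R)) → 5
  R → 5
  ρ[c/h](R) → 5
  (π[h](ρ[e/g](R)) ⋈[h=c] ρ[c/h](R)) → 5

|E| = 5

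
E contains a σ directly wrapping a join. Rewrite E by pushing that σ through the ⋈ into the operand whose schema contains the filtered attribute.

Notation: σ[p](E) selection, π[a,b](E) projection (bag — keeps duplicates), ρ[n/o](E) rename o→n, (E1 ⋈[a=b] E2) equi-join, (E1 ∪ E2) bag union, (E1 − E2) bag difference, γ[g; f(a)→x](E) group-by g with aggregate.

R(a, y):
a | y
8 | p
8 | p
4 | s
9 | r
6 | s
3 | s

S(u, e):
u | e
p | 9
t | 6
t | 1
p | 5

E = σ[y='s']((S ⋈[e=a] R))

σ filters on y, owned by the right side.
E' = (S ⋈[e=a] σ[y='s'](R))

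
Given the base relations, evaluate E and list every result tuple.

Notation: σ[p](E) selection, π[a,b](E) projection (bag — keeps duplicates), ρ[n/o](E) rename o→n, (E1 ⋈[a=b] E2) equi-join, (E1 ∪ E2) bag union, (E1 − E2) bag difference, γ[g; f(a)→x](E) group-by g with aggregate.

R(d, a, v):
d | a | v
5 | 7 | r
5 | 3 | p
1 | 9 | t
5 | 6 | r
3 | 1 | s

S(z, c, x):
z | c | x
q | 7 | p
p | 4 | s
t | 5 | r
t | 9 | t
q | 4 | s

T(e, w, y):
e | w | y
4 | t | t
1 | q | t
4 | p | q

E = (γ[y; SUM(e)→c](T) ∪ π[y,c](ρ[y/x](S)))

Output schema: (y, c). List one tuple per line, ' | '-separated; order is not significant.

Stepwise |·|:
  T → 3
  γ[y; SUM(e)→c](T) → 2
  S → 5
  ρ[y/x](S) → 5
  π[y,c](ρ[y/x](S)) → 5
  (γ[y; SUM(e)→c](T) ∪ π[y,c](ρ[y/x](S))) → 7

== RESULT ==
y | c
p | 7
q | 4
r | 5
s | 4
s | 4
t | 5
t | 9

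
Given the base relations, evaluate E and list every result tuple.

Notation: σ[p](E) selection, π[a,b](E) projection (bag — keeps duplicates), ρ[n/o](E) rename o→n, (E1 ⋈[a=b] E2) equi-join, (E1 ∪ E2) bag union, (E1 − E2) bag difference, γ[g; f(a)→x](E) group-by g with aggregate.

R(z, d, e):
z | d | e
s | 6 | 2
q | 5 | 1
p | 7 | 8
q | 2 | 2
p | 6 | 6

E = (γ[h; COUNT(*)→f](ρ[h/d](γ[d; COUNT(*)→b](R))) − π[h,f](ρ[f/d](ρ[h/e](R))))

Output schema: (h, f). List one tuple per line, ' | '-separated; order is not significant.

Per-node cardinality:
  R → 5
  γ[d; COUNT(*)→b](R) → 4
  ρ[h/d](γ[d; COUNT(*)→b](R)) → 4
  γ[h; COUNT(*)→f](ρ[h/d](γ[d; COUNT(*)→b](R))) → 4
  R → 5
  ρ[h/e](R) → 5
  ρ[f/d](ρ[h/e](R)) → 5
  π[h,f](ρ[f/d](ρ[h/e](R))) → 5
  (γ[h; COUNT(*)→f](ρ[h/d](γ[d; COUNT(*)→b](R))) − π[h,f](ρ[f/d](ρ[h/e](R)))) → 4

== RESULT ==
h | f
2 | 1
5 | 1
6 | 1
7 | 1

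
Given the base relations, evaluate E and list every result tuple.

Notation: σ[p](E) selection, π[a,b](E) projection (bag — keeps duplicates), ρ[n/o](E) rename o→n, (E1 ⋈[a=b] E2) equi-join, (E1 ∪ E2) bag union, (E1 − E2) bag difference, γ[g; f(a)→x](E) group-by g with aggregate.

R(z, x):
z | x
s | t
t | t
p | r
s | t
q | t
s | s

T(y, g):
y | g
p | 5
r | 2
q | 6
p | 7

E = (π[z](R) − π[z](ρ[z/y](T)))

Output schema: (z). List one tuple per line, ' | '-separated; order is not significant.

Row counts bottom-up:
  R → 6
  π[z](R) → 6
  T → 4
  ρ[z/y](T) → 4
  π[z](ρ[z/y](T)) → 4
  (π[z](R) − π[z](ρ[z/y](T))) → 4

== RESULT ==
z
s
s
s
t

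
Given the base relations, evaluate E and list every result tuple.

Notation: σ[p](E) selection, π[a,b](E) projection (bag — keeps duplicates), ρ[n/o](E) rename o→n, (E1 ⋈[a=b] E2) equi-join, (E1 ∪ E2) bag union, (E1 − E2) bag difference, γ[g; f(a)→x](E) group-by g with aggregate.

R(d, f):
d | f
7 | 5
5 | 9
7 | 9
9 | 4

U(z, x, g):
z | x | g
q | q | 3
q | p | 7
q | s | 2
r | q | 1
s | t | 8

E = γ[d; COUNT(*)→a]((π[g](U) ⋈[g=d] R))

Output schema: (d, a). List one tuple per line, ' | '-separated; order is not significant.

Row counts bottom-up:
  U → 5
  π[g](U) → 5
  R → 4
  (π[g](U) ⋈[g=d] R) → 2
  γ[d; COUNT(*)→a]((π[g](U) ⋈[g=d] R)) → 1

== RESULT ==
d | a
7 | 2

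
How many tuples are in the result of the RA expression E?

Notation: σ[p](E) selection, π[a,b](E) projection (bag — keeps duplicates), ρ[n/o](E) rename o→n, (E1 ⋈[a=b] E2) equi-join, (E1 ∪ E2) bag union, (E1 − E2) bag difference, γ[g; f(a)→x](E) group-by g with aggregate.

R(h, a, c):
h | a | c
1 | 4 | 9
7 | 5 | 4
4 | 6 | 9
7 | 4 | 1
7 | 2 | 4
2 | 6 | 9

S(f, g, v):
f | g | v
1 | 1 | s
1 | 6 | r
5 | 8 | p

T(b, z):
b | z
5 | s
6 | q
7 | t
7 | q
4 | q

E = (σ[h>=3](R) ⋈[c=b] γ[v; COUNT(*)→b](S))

Subexpression sizes:
  R → 6
  σ[h>=3](R) → 4
  S → 3
  γ[v; COUNT(*)→b](S) → 3
  (σ[h>=3](R) ⋈[c=b] γ[v; COUNT(*)→b](S)) → 3

|E| = 3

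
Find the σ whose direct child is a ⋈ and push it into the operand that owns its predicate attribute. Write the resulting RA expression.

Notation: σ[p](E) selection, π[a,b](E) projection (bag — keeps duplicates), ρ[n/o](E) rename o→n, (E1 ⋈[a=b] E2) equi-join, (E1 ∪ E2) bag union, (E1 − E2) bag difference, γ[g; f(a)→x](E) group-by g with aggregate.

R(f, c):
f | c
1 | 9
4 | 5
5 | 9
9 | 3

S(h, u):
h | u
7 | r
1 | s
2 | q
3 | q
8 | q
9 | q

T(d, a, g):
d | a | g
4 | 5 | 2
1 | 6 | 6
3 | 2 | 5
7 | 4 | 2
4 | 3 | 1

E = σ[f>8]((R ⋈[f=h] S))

σ filters on f, owned by the left side.
E' = (σ[f>8](R) ⋈[f=h] S)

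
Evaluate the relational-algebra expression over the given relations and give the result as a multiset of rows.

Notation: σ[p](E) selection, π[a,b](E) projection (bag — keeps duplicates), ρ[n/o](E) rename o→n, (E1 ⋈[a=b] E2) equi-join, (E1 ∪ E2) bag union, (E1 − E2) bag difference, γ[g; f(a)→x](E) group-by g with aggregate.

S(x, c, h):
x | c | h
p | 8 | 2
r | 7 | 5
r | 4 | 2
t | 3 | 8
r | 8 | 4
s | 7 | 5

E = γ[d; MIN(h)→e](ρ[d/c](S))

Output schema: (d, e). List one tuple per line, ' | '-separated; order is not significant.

Per-node cardinality:
  S → 6
  ρ[d/c](S) → 6
  γ[d; MIN(h)→e](ρ[d/c](S)) → 4

== RESULT ==
d | e
3 | 8
4 | 2
7 | 5
8 | 2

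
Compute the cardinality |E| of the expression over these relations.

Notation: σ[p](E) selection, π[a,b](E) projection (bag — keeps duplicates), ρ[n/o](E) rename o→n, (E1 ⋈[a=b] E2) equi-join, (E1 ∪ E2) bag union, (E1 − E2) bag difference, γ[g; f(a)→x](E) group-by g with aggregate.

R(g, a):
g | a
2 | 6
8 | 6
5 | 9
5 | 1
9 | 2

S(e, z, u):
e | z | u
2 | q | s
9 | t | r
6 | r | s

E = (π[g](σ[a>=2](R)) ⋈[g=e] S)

Per-node cardinality:
  R → 5
  σ[a>=2](R) → 4
  π[g](σ[a>=2](R)) → 4
  S → 3
  (π[g](σ[a>=2](R)) ⋈[g=e] S) → 2

|E| = 2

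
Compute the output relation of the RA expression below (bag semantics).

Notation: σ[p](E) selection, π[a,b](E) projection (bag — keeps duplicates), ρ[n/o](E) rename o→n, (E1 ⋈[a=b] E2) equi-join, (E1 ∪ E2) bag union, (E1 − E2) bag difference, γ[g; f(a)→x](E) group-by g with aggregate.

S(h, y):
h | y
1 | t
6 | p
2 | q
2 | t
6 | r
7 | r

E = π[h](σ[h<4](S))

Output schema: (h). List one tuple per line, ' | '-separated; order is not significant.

Row counts bottom-up:
  S → 6
  σ[h<4](S) → 3
  π[h](σ[h<4](S)) → 3

== RESULT ==
h
1
2
2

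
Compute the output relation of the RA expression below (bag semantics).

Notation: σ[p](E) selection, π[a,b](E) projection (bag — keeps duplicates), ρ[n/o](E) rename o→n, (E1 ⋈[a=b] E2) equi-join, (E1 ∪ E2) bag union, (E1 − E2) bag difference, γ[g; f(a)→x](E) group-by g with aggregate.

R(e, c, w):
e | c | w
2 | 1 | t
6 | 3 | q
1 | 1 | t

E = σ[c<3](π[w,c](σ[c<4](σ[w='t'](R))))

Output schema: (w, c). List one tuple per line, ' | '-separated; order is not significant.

Stepwise |·|:
  R → 3
  σ[w='t'](R) → 2
  σ[c<4](σ[w='t'](R)) → 2
  π[w,c](σ[c<4](σ[w='t'](R))) → 2
  σ[c<3](π[w,c](σ[c<4](σ[w='t'](R)))) → 2

== RESULT ==
w | c
t | 1
t | 1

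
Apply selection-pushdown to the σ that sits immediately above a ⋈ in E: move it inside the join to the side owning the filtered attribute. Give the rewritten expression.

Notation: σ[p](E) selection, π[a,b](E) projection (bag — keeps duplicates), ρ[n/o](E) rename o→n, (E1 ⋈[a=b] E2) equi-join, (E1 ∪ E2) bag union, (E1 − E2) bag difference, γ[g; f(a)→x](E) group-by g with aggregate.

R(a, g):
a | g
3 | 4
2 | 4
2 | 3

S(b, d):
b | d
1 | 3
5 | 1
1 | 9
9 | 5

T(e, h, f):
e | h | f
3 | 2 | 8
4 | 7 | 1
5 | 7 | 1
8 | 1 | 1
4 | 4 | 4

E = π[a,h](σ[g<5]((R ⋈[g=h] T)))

σ filters on g, owned by the left side.
E' = π[a,h]((σ[g<5](R) ⋈[g=h] T))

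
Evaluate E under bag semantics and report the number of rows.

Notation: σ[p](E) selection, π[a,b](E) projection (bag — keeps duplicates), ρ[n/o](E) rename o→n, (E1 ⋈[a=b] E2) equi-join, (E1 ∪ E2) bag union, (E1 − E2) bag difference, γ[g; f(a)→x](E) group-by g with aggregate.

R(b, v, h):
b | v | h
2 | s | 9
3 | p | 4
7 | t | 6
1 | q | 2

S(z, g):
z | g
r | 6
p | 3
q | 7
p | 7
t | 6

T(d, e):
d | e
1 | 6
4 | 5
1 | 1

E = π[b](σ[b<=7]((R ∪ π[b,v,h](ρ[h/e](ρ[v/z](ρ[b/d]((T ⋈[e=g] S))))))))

Per-node cardinality:
  R → 4
  T → 3
  S → 5
  (T ⋈[e=g] S) → 2
  ρ[b/d]((T ⋈[e=g] S)) → 2
  ρ[v/z](ρ[b/d]((T ⋈[e=g] S))) → 2
  ρ[h/e](ρ[v/z](ρ[b/d]((T ⋈[e=g] S)))) → 2
  π[b,v,h](ρ[h/e](ρ[v/z](ρ[b/d]((T ⋈[e=g] S))))) → 2
  (R ∪ π[b,v,h](ρ[h/e](ρ[v/z](ρ[b/d]((T ⋈[e=g] S)))))) → 6
  σ[b<=7]((R ∪ π[b,v,h](ρ[h/e](ρ[v/z](ρ[b/d]((T ⋈[e=g] S))))))) → 6
  π[b](σ[b<=7]((R ∪ π[b,v,h](ρ[h/e](ρ[v/z](ρ[b/d]((T ⋈[e=g] S)))))))) → 6

|E| = 6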